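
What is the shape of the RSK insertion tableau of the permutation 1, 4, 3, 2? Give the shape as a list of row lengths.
[2, 1, 1]

Row-insert each entry into an empty tableau.

After inserting 1: P = [[1]].
After inserting 4: P = [[1, 4]].
After inserting 3: P = [[1, 3], [4]].
After inserting 2: P = [[1, 2], [3], [4]].

The final insertion tableau P = [[1, 2], [3], [4]] has shape [2, 1, 1].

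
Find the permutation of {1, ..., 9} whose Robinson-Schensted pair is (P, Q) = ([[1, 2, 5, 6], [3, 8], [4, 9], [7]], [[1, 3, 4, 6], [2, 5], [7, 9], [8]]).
7 1 4 9 5 8 3 2 6

Reverse the RSK construction: for i from n down to 1, find the cell of Q containing i, remove the entry at that cell from P, and reverse-bump it up through P; the value ejected from row 1 is w(i).

Step i=9: Q has 9 at row 3, column 2; remove 9 from row 3 of P and reverse-bump: 9 enters row 2 and ejects 8; 8 enters row 1 and ejects 6. So w(9) = 6. P is now [[1, 2, 5, 8], [3, 9], [4], [7]].
Step i=8: Q has 8 at row 4, column 1; remove 7 from row 4 of P and reverse-bump: 7 enters row 3 and ejects 4; 4 enters row 2 and ejects 3; 3 enters row 1 and ejects 2. So w(8) = 2. P is now [[1, 3, 5, 8], [4, 9], [7]].
Step i=7: Q has 7 at row 3, column 1; remove 7 from row 3 of P and reverse-bump: 7 enters row 2 and ejects 4; 4 enters row 1 and ejects 3. So w(7) = 3. P is now [[1, 4, 5, 8], [7, 9]].
Step i=6: Q has 6 at row 1, column 4; remove that cell from P, ejecting 8. So w(6) = 8. P is now [[1, 4, 5], [7, 9]].
Step i=5: Q has 5 at row 2, column 2; remove 9 from row 2 of P and reverse-bump: 9 enters row 1 and ejects 5. So w(5) = 5. P is now [[1, 4, 9], [7]].
Step i=4: Q has 4 at row 1, column 3; remove that cell from P, ejecting 9. So w(4) = 9. P is now [[1, 4], [7]].
Step i=3: Q has 3 at row 1, column 2; remove that cell from P, ejecting 4. So w(3) = 4. P is now [[1], [7]].
Step i=2: Q has 2 at row 2, column 1; remove 7 from row 2 of P and reverse-bump: 7 enters row 1 and ejects 1. So w(2) = 1. P is now [[7]].
Step i=1: Q has 1 at row 1, column 1; remove that cell from P, ejecting 7. So w(1) = 7. P is now [].

So w = 7 1 4 9 5 8 3 2 6.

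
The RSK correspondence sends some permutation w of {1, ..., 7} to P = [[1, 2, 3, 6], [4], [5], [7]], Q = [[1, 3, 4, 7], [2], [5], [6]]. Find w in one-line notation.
Reverse the RSK construction: for i from n down to 1, find the cell of Q containing i, remove the entry at that cell from P, and reverse-bump it up through P; the value ejected from row 1 is w(i).

Step i=7: Q has 7 at row 1, column 4; remove that cell from P, ejecting 6. So w(7) = 6. P is now [[1, 2, 3], [4], [5], [7]].
Step i=6: Q has 6 at row 4, column 1; remove 7 from row 4 of P and reverse-bump: 7 enters row 3 and ejects 5; 5 enters row 2 and ejects 4; 4 enters row 1 and ejects 3. So w(6) = 3. P is now [[1, 2, 4], [5], [7]].
Step i=5: Q has 5 at row 3, column 1; remove 7 from row 3 of P and reverse-bump: 7 enters row 2 and ejects 5; 5 enters row 1 and ejects 4. So w(5) = 4. P is now [[1, 2, 5], [7]].
Step i=4: Q has 4 at row 1, column 3; remove that cell from P, ejecting 5. So w(4) = 5. P is now [[1, 2], [7]].
Step i=3: Q has 3 at row 1, column 2; remove that cell from P, ejecting 2. So w(3) = 2. P is now [[1], [7]].
Step i=2: Q has 2 at row 2, column 1; remove 7 from row 2 of P and reverse-bump: 7 enters row 1 and ejects 1. So w(2) = 1. P is now [[7]].
Step i=1: Q has 1 at row 1, column 1; remove that cell from P, ejecting 7. So w(1) = 7. P is now [].

So w = 7 1 2 5 4 3 6.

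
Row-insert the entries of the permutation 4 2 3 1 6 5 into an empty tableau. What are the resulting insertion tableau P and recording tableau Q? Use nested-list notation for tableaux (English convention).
P = [[1, 3, 5], [2, 6], [4]], Q = [[1, 3, 5], [2, 6], [4]]

Insert each entry of the permutation into P by Schensted row insertion, recording in Q the position of each new cell.

Insert 4: appended to row 1. P = [[4]].
Insert 2: 2 bumps 4 from row 1; 4 starts row 2. P = [[2], [4]].
Insert 3: appended to row 1. P = [[2, 3], [4]].
Insert 1: 1 bumps 2 from row 1; 2 bumps 4 from row 2; 4 starts row 3. P = [[1, 3], [2], [4]].
Insert 6: appended to row 1. P = [[1, 3, 6], [2], [4]].
Insert 5: 5 bumps 6 from row 1; 6 appends to row 2. P = [[1, 3, 5], [2, 6], [4]].

So P = [[1, 3, 5], [2, 6], [4]], Q = [[1, 3, 5], [2, 6], [4]].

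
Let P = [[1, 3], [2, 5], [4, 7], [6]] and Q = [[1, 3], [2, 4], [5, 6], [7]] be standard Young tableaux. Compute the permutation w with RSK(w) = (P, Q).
6 4 7 5 2 3 1

Reverse the RSK construction: for i from n down to 1, find the cell of Q containing i, remove the entry at that cell from P, and reverse-bump it up through P; the value ejected from row 1 is w(i).

Step i=7: Q has 7 at row 4, column 1; remove 6 from row 4 of P and reverse-bump: 6 enters row 3 and ejects 4; 4 enters row 2 and ejects 2; 2 enters row 1 and ejects 1. So w(7) = 1. P is now [[2, 3], [4, 5], [6, 7]].
Step i=6: Q has 6 at row 3, column 2; remove 7 from row 3 of P and reverse-bump: 7 enters row 2 and ejects 5; 5 enters row 1 and ejects 3. So w(6) = 3. P is now [[2, 5], [4, 7], [6]].
Step i=5: Q has 5 at row 3, column 1; remove 6 from row 3 of P and reverse-bump: 6 enters row 2 and ejects 4; 4 enters row 1 and ejects 2. So w(5) = 2. P is now [[4, 5], [6, 7]].
Step i=4: Q has 4 at row 2, column 2; remove 7 from row 2 of P and reverse-bump: 7 enters row 1 and ejects 5. So w(4) = 5. P is now [[4, 7], [6]].
Step i=3: Q has 3 at row 1, column 2; remove that cell from P, ejecting 7. So w(3) = 7. P is now [[4], [6]].
Step i=2: Q has 2 at row 2, column 1; remove 6 from row 2 of P and reverse-bump: 6 enters row 1 and ejects 4. So w(2) = 4. P is now [[6]].
Step i=1: Q has 1 at row 1, column 1; remove that cell from P, ejecting 6. So w(1) = 6. P is now [].

So w = 6 4 7 5 2 3 1.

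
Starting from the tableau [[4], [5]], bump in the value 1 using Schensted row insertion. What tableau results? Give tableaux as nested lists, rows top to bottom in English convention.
[[1], [4], [5]]

In row 1, 1 replaces 4 (the leftmost entry greater than 1); 4 is bumped to row 2. In row 2, 4 replaces 5 (the leftmost entry greater than 4); 5 is bumped to row 3. 5 starts a new row 3. The new tableau is [[1], [4], [5]].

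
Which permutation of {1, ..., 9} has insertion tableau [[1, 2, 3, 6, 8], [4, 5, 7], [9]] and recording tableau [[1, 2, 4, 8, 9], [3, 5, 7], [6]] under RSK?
4 5 1 9 7 2 3 6 8

Reverse RSK: for i = n, n-1, ..., 1, locate i in Q, remove the corresponding corner cell from P, and reverse-bump its entry up through P; the value ejected from row 1 is w(i).

So w = 4 5 1 9 7 2 3 6 8.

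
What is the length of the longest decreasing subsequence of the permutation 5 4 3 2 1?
5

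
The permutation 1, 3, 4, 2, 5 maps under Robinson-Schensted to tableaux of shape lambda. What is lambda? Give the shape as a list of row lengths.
[4, 1]

RSK row insertion gives P = [[1, 2, 4, 5], [3]], which has shape [4, 1].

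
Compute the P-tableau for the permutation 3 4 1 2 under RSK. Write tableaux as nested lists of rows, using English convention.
P = [[1, 2], [3, 4]]

Insert 3: appended to row 1. P = [[3]].
Insert 4: appended to row 1. P = [[3, 4]].
Insert 1: 1 bumps 3 from row 1; 3 starts row 2. P = [[1, 4], [3]].
Insert 2: 2 bumps 4 from row 1; 4 appends to row 2. P = [[1, 2], [3, 4]].

So P = [[1, 2], [3, 4]].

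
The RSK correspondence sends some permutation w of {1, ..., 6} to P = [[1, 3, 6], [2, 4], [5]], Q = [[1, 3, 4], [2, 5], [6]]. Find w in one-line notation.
Reverse the RSK construction: for i from n down to 1, find the cell of Q containing i, remove the entry at that cell from P, and reverse-bump it up through P; the value ejected from row 1 is w(i).

Step i=6: Q has 6 at row 3, column 1; remove 5 from row 3 of P and reverse-bump: 5 enters row 2 and ejects 4; 4 enters row 1 and ejects 3. So w(6) = 3. P is now [[1, 4, 6], [2, 5]].
Step i=5: Q has 5 at row 2, column 2; remove 5 from row 2 of P and reverse-bump: 5 enters row 1 and ejects 4. So w(5) = 4. P is now [[1, 5, 6], [2]].
Step i=4: Q has 4 at row 1, column 3; remove that cell from P, ejecting 6. So w(4) = 6. P is now [[1, 5], [2]].
Step i=3: Q has 3 at row 1, column 2; remove that cell from P, ejecting 5. So w(3) = 5. P is now [[1], [2]].
Step i=2: Q has 2 at row 2, column 1; remove 2 from row 2 of P and reverse-bump: 2 enters row 1 and ejects 1. So w(2) = 1. P is now [[2]].
Step i=1: Q has 1 at row 1, column 1; remove that cell from P, ejecting 2. So w(1) = 2. P is now [].

So w = 2 1 5 6 4 3.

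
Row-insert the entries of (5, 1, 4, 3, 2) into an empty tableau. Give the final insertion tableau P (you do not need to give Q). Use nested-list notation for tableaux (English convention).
P = [[1, 2], [3], [4], [5]]

Insert 5: appended to row 1. P = [[5]].
Insert 1: 1 bumps 5 from row 1; 5 starts row 2. P = [[1], [5]].
Insert 4: appended to row 1. P = [[1, 4], [5]].
Insert 3: 3 bumps 4 from row 1; 4 bumps 5 from row 2; 5 starts row 3. P = [[1, 3], [4], [5]].
Insert 2: 2 bumps 3 from row 1; 3 bumps 4 from row 2; 4 bumps 5 from row 3; 5 starts row 4. P = [[1, 2], [3], [4], [5]].

So P = [[1, 2], [3], [4], [5]].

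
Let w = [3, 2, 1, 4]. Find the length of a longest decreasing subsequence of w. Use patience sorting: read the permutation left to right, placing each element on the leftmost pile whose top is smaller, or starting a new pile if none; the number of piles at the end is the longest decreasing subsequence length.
3: new pile. tops = [3]
2: new pile. tops = [3, 2]
1: new pile. tops = [3, 2, 1]
4: onto pile 1 (replacing 3). tops = [4, 2, 1]

3 piles, so the longest decreasing subsequence has length 3.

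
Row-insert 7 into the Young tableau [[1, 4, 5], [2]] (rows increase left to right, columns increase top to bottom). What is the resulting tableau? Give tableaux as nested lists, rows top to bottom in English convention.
[[1, 4, 5, 7], [2]]

7 is larger than every entry of row 1, so it is appended to row 1. The new tableau is [[1, 4, 5, 7], [2]].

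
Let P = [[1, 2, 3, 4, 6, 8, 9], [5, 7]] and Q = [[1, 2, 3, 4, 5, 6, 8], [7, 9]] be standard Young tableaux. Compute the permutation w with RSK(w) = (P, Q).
1 2 3 5 7 8 4 9 6

Reverse the RSK construction: for i from n down to 1, find the cell of Q containing i, remove the entry at that cell from P, and reverse-bump it up through P; the value ejected from row 1 is w(i).

Step i=9: Q has 9 at row 2, column 2; remove 7 from row 2 of P and reverse-bump: 7 enters row 1 and ejects 6. So w(9) = 6. P is now [[1, 2, 3, 4, 7, 8, 9], [5]].
Step i=8: Q has 8 at row 1, column 7; remove that cell from P, ejecting 9. So w(8) = 9. P is now [[1, 2, 3, 4, 7, 8], [5]].
Step i=7: Q has 7 at row 2, column 1; remove 5 from row 2 of P and reverse-bump: 5 enters row 1 and ejects 4. So w(7) = 4. P is now [[1, 2, 3, 5, 7, 8]].
Step i=6: Q has 6 at row 1, column 6; remove that cell from P, ejecting 8. So w(6) = 8. P is now [[1, 2, 3, 5, 7]].
Step i=5: Q has 5 at row 1, column 5; remove that cell from P, ejecting 7. So w(5) = 7. P is now [[1, 2, 3, 5]].
Step i=4: Q has 4 at row 1, column 4; remove that cell from P, ejecting 5. So w(4) = 5. P is now [[1, 2, 3]].
Step i=3: Q has 3 at row 1, column 3; remove that cell from P, ejecting 3. So w(3) = 3. P is now [[1, 2]].
Step i=2: Q has 2 at row 1, column 2; remove that cell from P, ejecting 2. So w(2) = 2. P is now [[1]].
Step i=1: Q has 1 at row 1, column 1; remove that cell from P, ejecting 1. So w(1) = 1. P is now [].

So w = 1 2 3 5 7 8 4 9 6.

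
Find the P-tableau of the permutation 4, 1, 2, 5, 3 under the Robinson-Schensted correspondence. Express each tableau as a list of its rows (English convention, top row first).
Insert 4: appended to row 1. P = [[4]].
Insert 1: 1 bumps 4 from row 1; 4 starts row 2. P = [[1], [4]].
Insert 2: appended to row 1. P = [[1, 2], [4]].
Insert 5: appended to row 1. P = [[1, 2, 5], [4]].
Insert 3: 3 bumps 5 from row 1; 5 appends to row 2. P = [[1, 2, 3], [4, 5]].

So P = [[1, 2, 3], [4, 5]].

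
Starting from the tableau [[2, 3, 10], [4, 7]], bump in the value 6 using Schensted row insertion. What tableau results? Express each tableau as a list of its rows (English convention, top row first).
[[2, 3, 6], [4, 7, 10]]

In row 1, 6 replaces 10 (the leftmost entry greater than 6); 10 is bumped to row 2. 10 is appended to row 2. The new tableau is [[2, 3, 6], [4, 7, 10]].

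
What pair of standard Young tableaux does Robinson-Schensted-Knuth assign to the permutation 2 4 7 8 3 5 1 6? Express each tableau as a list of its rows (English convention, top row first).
P = [[1, 3, 5, 6], [2, 7, 8], [4]], Q = [[1, 2, 3, 4], [5, 6, 8], [7]]

Insert each entry of the permutation into P by Schensted row insertion, recording in Q the position of each new cell.

After inserting 2: P = [[2]].
After inserting 4: P = [[2, 4]].
After inserting 7: P = [[2, 4, 7]].
After inserting 8: P = [[2, 4, 7, 8]].
After inserting 3: P = [[2, 3, 7, 8], [4]].
After inserting 5: P = [[2, 3, 5, 8], [4, 7]].
After inserting 1: P = [[1, 3, 5, 8], [2, 7], [4]].
After inserting 6: P = [[1, 3, 5, 6], [2, 7, 8], [4]].

So P = [[1, 3, 5, 6], [2, 7, 8], [4]], Q = [[1, 2, 3, 4], [5, 6, 8], [7]].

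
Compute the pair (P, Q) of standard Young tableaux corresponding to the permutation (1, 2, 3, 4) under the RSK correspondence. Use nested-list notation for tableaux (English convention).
P = [[1, 2, 3, 4]], Q = [[1, 2, 3, 4]]

Insert each entry of the permutation into P by Schensted row insertion, recording in Q the position of each new cell.

Insert 1: appended to row 1. P = [[1]].
Insert 2: appended to row 1. P = [[1, 2]].
Insert 3: appended to row 1. P = [[1, 2, 3]].
Insert 4: appended to row 1. P = [[1, 2, 3, 4]].

So P = [[1, 2, 3, 4]], Q = [[1, 2, 3, 4]].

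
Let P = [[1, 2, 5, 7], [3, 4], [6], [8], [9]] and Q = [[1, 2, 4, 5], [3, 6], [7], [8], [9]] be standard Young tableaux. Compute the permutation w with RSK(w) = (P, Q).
Reverse the RSK construction: for i from n down to 1, find the cell of Q containing i, remove the entry at that cell from P, and reverse-bump it up through P; the value ejected from row 1 is w(i).

Step i=9: Q has 9 at row 5, column 1; remove 9 from row 5 of P and reverse-bump: 9 enters row 4 and ejects 8; 8 enters row 3 and ejects 6; 6 enters row 2 and ejects 4; 4 enters row 1 and ejects 2. So w(9) = 2. P is now [[1, 4, 5, 7], [3, 6], [8], [9]].
Step i=8: Q has 8 at row 4, column 1; remove 9 from row 4 of P and reverse-bump: 9 enters row 3 and ejects 8; 8 enters row 2 and ejects 6; 6 enters row 1 and ejects 5. So w(8) = 5. P is now [[1, 4, 6, 7], [3, 8], [9]].
Step i=7: Q has 7 at row 3, column 1; remove 9 from row 3 of P and reverse-bump: 9 enters row 2 and ejects 8; 8 enters row 1 and ejects 7. So w(7) = 7. P is now [[1, 4, 6, 8], [3, 9]].
Step i=6: Q has 6 at row 2, column 2; remove 9 from row 2 of P and reverse-bump: 9 enters row 1 and ejects 8. So w(6) = 8. P is now [[1, 4, 6, 9], [3]].
Step i=5: Q has 5 at row 1, column 4; remove that cell from P, ejecting 9. So w(5) = 9. P is now [[1, 4, 6], [3]].
Step i=4: Q has 4 at row 1, column 3; remove that cell from P, ejecting 6. So w(4) = 6. P is now [[1, 4], [3]].
Step i=3: Q has 3 at row 2, column 1; remove 3 from row 2 of P and reverse-bump: 3 enters row 1 and ejects 1. So w(3) = 1. P is now [[3, 4]].
Step i=2: Q has 2 at row 1, column 2; remove that cell from P, ejecting 4. So w(2) = 4. P is now [[3]].
Step i=1: Q has 1 at row 1, column 1; remove that cell from P, ejecting 3. So w(1) = 3. P is now [].

So w = 3 4 1 6 9 8 7 5 2.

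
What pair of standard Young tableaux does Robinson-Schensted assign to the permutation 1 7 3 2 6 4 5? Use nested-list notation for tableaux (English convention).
P = [[1, 2, 4, 5], [3, 6], [7]], Q = [[1, 2, 5, 7], [3, 6], [4]]

Insert each entry of the permutation into P by Schensted row insertion, recording in Q the position of each new cell.

Insert 1: appended to row 1. P = [[1]], Q = [[1]].
Insert 7: appended to row 1. P = [[1, 7]], Q = [[1, 2]].
Insert 3: 3 bumps 7 from row 1; 7 starts row 2. P = [[1, 3], [7]], Q = [[1, 2], [3]].
Insert 2: 2 bumps 3 from row 1; 3 bumps 7 from row 2; 7 starts row 3. P = [[1, 2], [3], [7]], Q = [[1, 2], [3], [4]].
Insert 6: appended to row 1. P = [[1, 2, 6], [3], [7]], Q = [[1, 2, 5], [3], [4]].
Insert 4: 4 bumps 6 from row 1; 6 appends to row 2. P = [[1, 2, 4], [3, 6], [7]], Q = [[1, 2, 5], [3, 6], [4]].
Insert 5: appended to row 1. P = [[1, 2, 4, 5], [3, 6], [7]], Q = [[1, 2, 5, 7], [3, 6], [4]].

So P = [[1, 2, 4, 5], [3, 6], [7]], Q = [[1, 2, 5, 7], [3, 6], [4]].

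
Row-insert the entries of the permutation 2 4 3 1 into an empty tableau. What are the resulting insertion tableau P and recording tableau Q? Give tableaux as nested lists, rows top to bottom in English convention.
P = [[1, 3], [2], [4]], Q = [[1, 2], [3], [4]]

Insert each entry of the permutation into P by Schensted row insertion, recording in Q the position of each new cell.

Insert 2: appended to row 1. P = [[2]].
Insert 4: appended to row 1. P = [[2, 4]].
Insert 3: 3 bumps 4 from row 1; 4 starts row 2. P = [[2, 3], [4]].
Insert 1: 1 bumps 2 from row 1; 2 bumps 4 from row 2; 4 starts row 3. P = [[1, 3], [2], [4]].

So P = [[1, 3], [2], [4]], Q = [[1, 2], [3], [4]].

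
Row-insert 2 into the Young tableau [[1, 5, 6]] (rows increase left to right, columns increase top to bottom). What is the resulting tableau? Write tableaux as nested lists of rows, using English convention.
[[1, 2, 6], [5]]

In row 1, 2 replaces 5 (the leftmost entry greater than 2); 5 is bumped to row 2. 5 starts a new row 2. The new tableau is [[1, 2, 6], [5]].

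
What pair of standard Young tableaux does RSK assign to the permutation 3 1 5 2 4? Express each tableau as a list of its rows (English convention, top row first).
P = [[1, 2, 4], [3, 5]], Q = [[1, 3, 5], [2, 4]]

Insert each entry of the permutation into P by Schensted row insertion, recording in Q the position of each new cell.

Insert 3: appended to row 1. P = [[3]].
Insert 1: 1 bumps 3 from row 1; 3 starts row 2. P = [[1], [3]].
Insert 5: appended to row 1. P = [[1, 5], [3]].
Insert 2: 2 bumps 5 from row 1; 5 appends to row 2. P = [[1, 2], [3, 5]].
Insert 4: appended to row 1. P = [[1, 2, 4], [3, 5]].

So P = [[1, 2, 4], [3, 5]], Q = [[1, 3, 5], [2, 4]].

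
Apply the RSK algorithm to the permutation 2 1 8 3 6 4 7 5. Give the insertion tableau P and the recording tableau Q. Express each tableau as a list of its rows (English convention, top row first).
P = [[1, 3, 4, 5], [2, 6, 7], [8]], Q = [[1, 3, 5, 7], [2, 4, 8], [6]]

Insert each entry of the permutation into P by Schensted row insertion, recording in Q the position of each new cell.

Insert 2: appended to row 1. P = [[2]].
Insert 1: 1 bumps 2 from row 1; 2 starts row 2. P = [[1], [2]].
Insert 8: appended to row 1. P = [[1, 8], [2]].
Insert 3: 3 bumps 8 from row 1; 8 appends to row 2. P = [[1, 3], [2, 8]].
Insert 6: appended to row 1. P = [[1, 3, 6], [2, 8]].
Insert 4: 4 bumps 6 from row 1; 6 bumps 8 from row 2; 8 starts row 3. P = [[1, 3, 4], [2, 6], [8]].
Insert 7: appended to row 1. P = [[1, 3, 4, 7], [2, 6], [8]].
Insert 5: 5 bumps 7 from row 1; 7 appends to row 2. P = [[1, 3, 4, 5], [2, 6, 7], [8]].

So P = [[1, 3, 4, 5], [2, 6, 7], [8]], Q = [[1, 3, 5, 7], [2, 4, 8], [6]].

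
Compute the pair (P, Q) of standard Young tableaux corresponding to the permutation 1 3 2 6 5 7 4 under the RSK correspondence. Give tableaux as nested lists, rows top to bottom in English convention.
P = [[1, 2, 4, 7], [3, 5], [6]], Q = [[1, 2, 4, 6], [3, 5], [7]]

Insert each entry of the permutation into P by Schensted row insertion, recording in Q the position of each new cell.

Insert 1: appended to row 1. P = [[1]], Q = [[1]].
Insert 3: appended to row 1. P = [[1, 3]], Q = [[1, 2]].
Insert 2: 2 bumps 3 from row 1; 3 starts row 2. P = [[1, 2], [3]], Q = [[1, 2], [3]].
Insert 6: appended to row 1. P = [[1, 2, 6], [3]], Q = [[1, 2, 4], [3]].
Insert 5: 5 bumps 6 from row 1; 6 appends to row 2. P = [[1, 2, 5], [3, 6]], Q = [[1, 2, 4], [3, 5]].
Insert 7: appended to row 1. P = [[1, 2, 5, 7], [3, 6]], Q = [[1, 2, 4, 6], [3, 5]].
Insert 4: 4 bumps 5 from row 1; 5 bumps 6 from row 2; 6 starts row 3. P = [[1, 2, 4, 7], [3, 5], [6]], Q = [[1, 2, 4, 6], [3, 5], [7]].

So P = [[1, 2, 4, 7], [3, 5], [6]], Q = [[1, 2, 4, 6], [3, 5], [7]].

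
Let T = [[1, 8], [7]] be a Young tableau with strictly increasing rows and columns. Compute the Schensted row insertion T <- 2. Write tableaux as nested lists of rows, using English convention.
[[1, 2], [7, 8]]

In row 1, 2 replaces 8 (the leftmost entry greater than 2); 8 is bumped to row 2. 8 is appended to row 2. The new tableau is [[1, 2], [7, 8]].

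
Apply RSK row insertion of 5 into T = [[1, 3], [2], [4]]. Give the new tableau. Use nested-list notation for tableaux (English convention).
5 is larger than every entry of row 1, so it is appended to row 1. The new tableau is [[1, 3, 5], [2], [4]].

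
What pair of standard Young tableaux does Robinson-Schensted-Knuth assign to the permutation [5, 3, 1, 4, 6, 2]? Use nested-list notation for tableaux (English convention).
Insert each entry of the permutation into P by Schensted row insertion, recording in Q the position of each new cell.

After inserting 5: P = [[5]].
After inserting 3: P = [[3], [5]].
After inserting 1: P = [[1], [3], [5]].
After inserting 4: P = [[1, 4], [3], [5]].
After inserting 6: P = [[1, 4, 6], [3], [5]].
After inserting 2: P = [[1, 2, 6], [3, 4], [5]].

So P = [[1, 2, 6], [3, 4], [5]], Q = [[1, 4, 5], [2, 6], [3]].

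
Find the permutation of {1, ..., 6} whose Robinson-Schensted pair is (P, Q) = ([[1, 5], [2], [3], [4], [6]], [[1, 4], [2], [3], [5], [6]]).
6 4 3 5 2 1

Reverse the RSK construction: for i from n down to 1, find the cell of Q containing i, remove the entry at that cell from P, and reverse-bump it up through P; the value ejected from row 1 is w(i).

Step i=6: Q has 6 at row 5, column 1; remove 6 from row 5 of P and reverse-bump: 6 enters row 4 and ejects 4; 4 enters row 3 and ejects 3; 3 enters row 2 and ejects 2; 2 enters row 1 and ejects 1. So w(6) = 1. P is now [[2, 5], [3], [4], [6]].
Step i=5: Q has 5 at row 4, column 1; remove 6 from row 4 of P and reverse-bump: 6 enters row 3 and ejects 4; 4 enters row 2 and ejects 3; 3 enters row 1 and ejects 2. So w(5) = 2. P is now [[3, 5], [4], [6]].
Step i=4: Q has 4 at row 1, column 2; remove that cell from P, ejecting 5. So w(4) = 5. P is now [[3], [4], [6]].
Step i=3: Q has 3 at row 3, column 1; remove 6 from row 3 of P and reverse-bump: 6 enters row 2 and ejects 4; 4 enters row 1 and ejects 3. So w(3) = 3. P is now [[4], [6]].
Step i=2: Q has 2 at row 2, column 1; remove 6 from row 2 of P and reverse-bump: 6 enters row 1 and ejects 4. So w(2) = 4. P is now [[6]].
Step i=1: Q has 1 at row 1, column 1; remove that cell from P, ejecting 6. So w(1) = 6. P is now [].

So w = 6 4 3 5 2 1.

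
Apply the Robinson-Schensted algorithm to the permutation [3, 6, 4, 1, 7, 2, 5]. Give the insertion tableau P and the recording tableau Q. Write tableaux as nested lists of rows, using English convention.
P = [[1, 2, 5], [3, 4, 7], [6]], Q = [[1, 2, 5], [3, 6, 7], [4]]

Insert each entry of the permutation into P by Schensted row insertion, recording in Q the position of each new cell.

Insert 3: appended to row 1. P = [[3]].
Insert 6: appended to row 1. P = [[3, 6]].
Insert 4: 4 bumps 6 from row 1; 6 starts row 2. P = [[3, 4], [6]].
Insert 1: 1 bumps 3 from row 1; 3 bumps 6 from row 2; 6 starts row 3. P = [[1, 4], [3], [6]].
Insert 7: appended to row 1. P = [[1, 4, 7], [3], [6]].
Insert 2: 2 bumps 4 from row 1; 4 appends to row 2. P = [[1, 2, 7], [3, 4], [6]].
Insert 5: 5 bumps 7 from row 1; 7 appends to row 2. P = [[1, 2, 5], [3, 4, 7], [6]].

So P = [[1, 2, 5], [3, 4, 7], [6]], Q = [[1, 2, 5], [3, 6, 7], [4]].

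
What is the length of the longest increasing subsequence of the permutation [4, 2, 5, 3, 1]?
2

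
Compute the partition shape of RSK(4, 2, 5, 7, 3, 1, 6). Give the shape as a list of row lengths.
Row-insert each entry into an empty tableau.

After inserting 4: P = [[4]].
After inserting 2: P = [[2], [4]].
After inserting 5: P = [[2, 5], [4]].
After inserting 7: P = [[2, 5, 7], [4]].
After inserting 3: P = [[2, 3, 7], [4, 5]].
After inserting 1: P = [[1, 3, 7], [2, 5], [4]].
After inserting 6: P = [[1, 3, 6], [2, 5, 7], [4]].

The final insertion tableau P = [[1, 3, 6], [2, 5, 7], [4]] has shape [3, 3, 1].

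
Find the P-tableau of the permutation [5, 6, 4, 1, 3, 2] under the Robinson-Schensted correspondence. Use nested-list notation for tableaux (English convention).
P = [[1, 2], [3, 6], [4], [5]]

Insert 5: appended to row 1. P = [[5]].
Insert 6: appended to row 1. P = [[5, 6]].
Insert 4: 4 bumps 5 from row 1; 5 starts row 2. P = [[4, 6], [5]].
Insert 1: 1 bumps 4 from row 1; 4 bumps 5 from row 2; 5 starts row 3. P = [[1, 6], [4], [5]].
Insert 3: 3 bumps 6 from row 1; 6 appends to row 2. P = [[1, 3], [4, 6], [5]].
Insert 2: 2 bumps 3 from row 1; 3 bumps 4 from row 2; 4 bumps 5 from row 3; 5 starts row 4. P = [[1, 2], [3, 6], [4], [5]].

So P = [[1, 2], [3, 6], [4], [5]].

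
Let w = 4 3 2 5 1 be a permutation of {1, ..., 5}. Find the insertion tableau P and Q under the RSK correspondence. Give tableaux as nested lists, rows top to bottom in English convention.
P = [[1, 5], [2], [3], [4]], Q = [[1, 4], [2], [3], [5]]

Insert each entry of the permutation into P by Schensted row insertion, recording in Q the position of each new cell.

Insert 4: appended to row 1. P = [[4]], Q = [[1]].
Insert 3: 3 bumps 4 from row 1; 4 starts row 2. P = [[3], [4]], Q = [[1], [2]].
Insert 2: 2 bumps 3 from row 1; 3 bumps 4 from row 2; 4 starts row 3. P = [[2], [3], [4]], Q = [[1], [2], [3]].
Insert 5: appended to row 1. P = [[2, 5], [3], [4]], Q = [[1, 4], [2], [3]].
Insert 1: 1 bumps 2 from row 1; 2 bumps 3 from row 2; 3 bumps 4 from row 3; 4 starts row 4. P = [[1, 5], [2], [3], [4]], Q = [[1, 4], [2], [3], [5]].

So P = [[1, 5], [2], [3], [4]], Q = [[1, 4], [2], [3], [5]].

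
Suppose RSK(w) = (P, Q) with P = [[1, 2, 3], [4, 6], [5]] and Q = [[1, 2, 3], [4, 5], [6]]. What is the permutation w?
Reverse the RSK construction: for i from n down to 1, find the cell of Q containing i, remove the entry at that cell from P, and reverse-bump it up through P; the value ejected from row 1 is w(i).

Step i=6: Q has 6 at row 3, column 1; remove 5 from row 3 of P and reverse-bump: 5 enters row 2 and ejects 4; 4 enters row 1 and ejects 3. So w(6) = 3. P is now [[1, 2, 4], [5, 6]].
Step i=5: Q has 5 at row 2, column 2; remove 6 from row 2 of P and reverse-bump: 6 enters row 1 and ejects 4. So w(5) = 4. P is now [[1, 2, 6], [5]].
Step i=4: Q has 4 at row 2, column 1; remove 5 from row 2 of P and reverse-bump: 5 enters row 1 and ejects 2. So w(4) = 2. P is now [[1, 5, 6]].
Step i=3: Q has 3 at row 1, column 3; remove that cell from P, ejecting 6. So w(3) = 6. P is now [[1, 5]].
Step i=2: Q has 2 at row 1, column 2; remove that cell from P, ejecting 5. So w(2) = 5. P is now [[1]].
Step i=1: Q has 1 at row 1, column 1; remove that cell from P, ejecting 1. So w(1) = 1. P is now [].

So w = 1 5 6 2 4 3.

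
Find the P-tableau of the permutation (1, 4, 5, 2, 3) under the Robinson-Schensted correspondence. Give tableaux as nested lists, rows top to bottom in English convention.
Insert 1: appended to row 1. P = [[1]].
Insert 4: appended to row 1. P = [[1, 4]].
Insert 5: appended to row 1. P = [[1, 4, 5]].
Insert 2: 2 bumps 4 from row 1; 4 starts row 2. P = [[1, 2, 5], [4]].
Insert 3: 3 bumps 5 from row 1; 5 appends to row 2. P = [[1, 2, 3], [4, 5]].

So P = [[1, 2, 3], [4, 5]].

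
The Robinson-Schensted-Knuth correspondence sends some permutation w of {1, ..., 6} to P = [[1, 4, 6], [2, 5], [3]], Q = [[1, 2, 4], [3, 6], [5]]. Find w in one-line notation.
Reverse the RSK construction: for i from n down to 1, find the cell of Q containing i, remove the entry at that cell from P, and reverse-bump it up through P; the value ejected from row 1 is w(i).

Step i=6: Q has 6 at row 2, column 2; remove 5 from row 2 of P and reverse-bump: 5 enters row 1 and ejects 4. So w(6) = 4. P is now [[1, 5, 6], [2], [3]].
Step i=5: Q has 5 at row 3, column 1; remove 3 from row 3 of P and reverse-bump: 3 enters row 2 and ejects 2; 2 enters row 1 and ejects 1. So w(5) = 1. P is now [[2, 5, 6], [3]].
Step i=4: Q has 4 at row 1, column 3; remove that cell from P, ejecting 6. So w(4) = 6. P is now [[2, 5], [3]].
Step i=3: Q has 3 at row 2, column 1; remove 3 from row 2 of P and reverse-bump: 3 enters row 1 and ejects 2. So w(3) = 2. P is now [[3, 5]].
Step i=2: Q has 2 at row 1, column 2; remove that cell from P, ejecting 5. So w(2) = 5. P is now [[3]].
Step i=1: Q has 1 at row 1, column 1; remove that cell from P, ejecting 3. So w(1) = 3. P is now [].

So w = 3 5 2 6 1 4.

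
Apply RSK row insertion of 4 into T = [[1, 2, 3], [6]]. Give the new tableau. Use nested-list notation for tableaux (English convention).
4 is larger than every entry of row 1, so it is appended to row 1. The new tableau is [[1, 2, 3, 4], [6]].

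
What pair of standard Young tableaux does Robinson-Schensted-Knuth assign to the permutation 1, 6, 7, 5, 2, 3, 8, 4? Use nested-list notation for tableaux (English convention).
P = [[1, 2, 3, 4], [5, 7, 8], [6]], Q = [[1, 2, 3, 7], [4, 6, 8], [5]]

Insert each entry of the permutation into P by Schensted row insertion, recording in Q the position of each new cell.

Insert 1: appended to row 1. P = [[1]].
Insert 6: appended to row 1. P = [[1, 6]].
Insert 7: appended to row 1. P = [[1, 6, 7]].
Insert 5: 5 bumps 6 from row 1; 6 starts row 2. P = [[1, 5, 7], [6]].
Insert 2: 2 bumps 5 from row 1; 5 bumps 6 from row 2; 6 starts row 3. P = [[1, 2, 7], [5], [6]].
Insert 3: 3 bumps 7 from row 1; 7 appends to row 2. P = [[1, 2, 3], [5, 7], [6]].
Insert 8: appended to row 1. P = [[1, 2, 3, 8], [5, 7], [6]].
Insert 4: 4 bumps 8 from row 1; 8 appends to row 2. P = [[1, 2, 3, 4], [5, 7, 8], [6]].

So P = [[1, 2, 3, 4], [5, 7, 8], [6]], Q = [[1, 2, 3, 7], [4, 6, 8], [5]].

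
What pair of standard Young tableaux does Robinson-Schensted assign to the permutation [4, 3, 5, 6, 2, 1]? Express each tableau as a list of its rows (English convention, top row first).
Insert each entry of the permutation into P by Schensted row insertion, recording in Q the position of each new cell.

After inserting 4: P = [[4]].
After inserting 3: P = [[3], [4]].
After inserting 5: P = [[3, 5], [4]].
After inserting 6: P = [[3, 5, 6], [4]].
After inserting 2: P = [[2, 5, 6], [3], [4]].
After inserting 1: P = [[1, 5, 6], [2], [3], [4]].

So P = [[1, 5, 6], [2], [3], [4]], Q = [[1, 3, 4], [2], [5], [6]].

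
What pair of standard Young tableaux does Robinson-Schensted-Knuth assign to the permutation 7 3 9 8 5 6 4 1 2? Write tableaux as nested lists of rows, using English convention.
P = [[1, 2, 6], [3, 4], [5, 8], [7], [9]], Q = [[1, 3, 6], [2, 4], [5, 9], [7], [8]]

Insert each entry of the permutation into P by Schensted row insertion, recording in Q the position of each new cell.

Insert 7: appended to row 1. P = [[7]].
Insert 3: 3 bumps 7 from row 1; 7 starts row 2. P = [[3], [7]].
Insert 9: appended to row 1. P = [[3, 9], [7]].
Insert 8: 8 bumps 9 from row 1; 9 appends to row 2. P = [[3, 8], [7, 9]].
Insert 5: 5 bumps 8 from row 1; 8 bumps 9 from row 2; 9 starts row 3. P = [[3, 5], [7, 8], [9]].
Insert 6: appended to row 1. P = [[3, 5, 6], [7, 8], [9]].
Insert 4: 4 bumps 5 from row 1; 5 bumps 7 from row 2; 7 bumps 9 from row 3; 9 starts row 4. P = [[3, 4, 6], [5, 8], [7], [9]].
Insert 1: 1 bumps 3 from row 1; 3 bumps 5 from row 2; 5 bumps 7 from row 3; 7 bumps 9 from row 4; 9 starts row 5. P = [[1, 4, 6], [3, 8], [5], [7], [9]].
Insert 2: 2 bumps 4 from row 1; 4 bumps 8 from row 2; 8 appends to row 3. P = [[1, 2, 6], [3, 4], [5, 8], [7], [9]].

So P = [[1, 2, 6], [3, 4], [5, 8], [7], [9]], Q = [[1, 3, 6], [2, 4], [5, 9], [7], [8]].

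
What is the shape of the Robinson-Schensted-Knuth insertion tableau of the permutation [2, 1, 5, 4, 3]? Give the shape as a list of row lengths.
[2, 2, 1]

Row-insert each entry into an empty tableau.

After inserting 2: P = [[2]].
After inserting 1: P = [[1], [2]].
After inserting 5: P = [[1, 5], [2]].
After inserting 4: P = [[1, 4], [2, 5]].
After inserting 3: P = [[1, 3], [2, 4], [5]].

The final insertion tableau P = [[1, 3], [2, 4], [5]] has shape [2, 2, 1].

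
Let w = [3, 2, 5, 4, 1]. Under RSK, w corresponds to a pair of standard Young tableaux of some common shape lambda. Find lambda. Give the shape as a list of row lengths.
[2, 2, 1]

Row-insert each entry into an empty tableau.

After inserting 3: P = [[3]].
After inserting 2: P = [[2], [3]].
After inserting 5: P = [[2, 5], [3]].
After inserting 4: P = [[2, 4], [3, 5]].
After inserting 1: P = [[1, 4], [2, 5], [3]].

The final insertion tableau P = [[1, 4], [2, 5], [3]] has shape [2, 2, 1].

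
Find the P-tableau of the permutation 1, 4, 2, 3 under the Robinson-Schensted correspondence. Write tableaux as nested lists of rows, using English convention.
Insert 1: appended to row 1. P = [[1]].
Insert 4: appended to row 1. P = [[1, 4]].
Insert 2: 2 bumps 4 from row 1; 4 starts row 2. P = [[1, 2], [4]].
Insert 3: appended to row 1. P = [[1, 2, 3], [4]].

So P = [[1, 2, 3], [4]].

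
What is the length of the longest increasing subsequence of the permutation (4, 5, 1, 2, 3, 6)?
4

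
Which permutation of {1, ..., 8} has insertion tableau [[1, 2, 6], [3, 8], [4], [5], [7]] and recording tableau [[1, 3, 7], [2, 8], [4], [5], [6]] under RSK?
Reverse the RSK construction: for i from n down to 1, find the cell of Q containing i, remove the entry at that cell from P, and reverse-bump it up through P; the value ejected from row 1 is w(i).

Step i=8: Q has 8 at row 2, column 2; remove 8 from row 2 of P and reverse-bump: 8 enters row 1 and ejects 6. So w(8) = 6. P is now [[1, 2, 8], [3], [4], [5], [7]].
Step i=7: Q has 7 at row 1, column 3; remove that cell from P, ejecting 8. So w(7) = 8. P is now [[1, 2], [3], [4], [5], [7]].
Step i=6: Q has 6 at row 5, column 1; remove 7 from row 5 of P and reverse-bump: 7 enters row 4 and ejects 5; 5 enters row 3 and ejects 4; 4 enters row 2 and ejects 3; 3 enters row 1 and ejects 2. So w(6) = 2. P is now [[1, 3], [4], [5], [7]].
Step i=5: Q has 5 at row 4, column 1; remove 7 from row 4 of P and reverse-bump: 7 enters row 3 and ejects 5; 5 enters row 2 and ejects 4; 4 enters row 1 and ejects 3. So w(5) = 3. P is now [[1, 4], [5], [7]].
Step i=4: Q has 4 at row 3, column 1; remove 7 from row 3 of P and reverse-bump: 7 enters row 2 and ejects 5; 5 enters row 1 and ejects 4. So w(4) = 4. P is now [[1, 5], [7]].
Step i=3: Q has 3 at row 1, column 2; remove that cell from P, ejecting 5. So w(3) = 5. P is now [[1], [7]].
Step i=2: Q has 2 at row 2, column 1; remove 7 from row 2 of P and reverse-bump: 7 enters row 1 and ejects 1. So w(2) = 1. P is now [[7]].
Step i=1: Q has 1 at row 1, column 1; remove that cell from P, ejecting 7. So w(1) = 7. P is now [].

So w = 7 1 5 4 3 2 8 6.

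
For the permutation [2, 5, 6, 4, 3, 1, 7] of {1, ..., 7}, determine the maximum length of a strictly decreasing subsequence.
4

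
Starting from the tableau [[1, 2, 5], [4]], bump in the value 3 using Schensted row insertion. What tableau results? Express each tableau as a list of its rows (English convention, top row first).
[[1, 2, 3], [4, 5]]

In row 1, 3 replaces 5 (the leftmost entry greater than 3); 5 is bumped to row 2. 5 is appended to row 2. The new tableau is [[1, 2, 3], [4, 5]].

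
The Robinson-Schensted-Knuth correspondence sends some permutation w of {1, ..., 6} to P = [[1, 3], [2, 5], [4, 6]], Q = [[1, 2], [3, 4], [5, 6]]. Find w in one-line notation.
4 6 2 5 1 3

Reverse the RSK construction: for i from n down to 1, find the cell of Q containing i, remove the entry at that cell from P, and reverse-bump it up through P; the value ejected from row 1 is w(i).

Step i=6: Q has 6 at row 3, column 2; remove 6 from row 3 of P and reverse-bump: 6 enters row 2 and ejects 5; 5 enters row 1 and ejects 3. So w(6) = 3. P is now [[1, 5], [2, 6], [4]].
Step i=5: Q has 5 at row 3, column 1; remove 4 from row 3 of P and reverse-bump: 4 enters row 2 and ejects 2; 2 enters row 1 and ejects 1. So w(5) = 1. P is now [[2, 5], [4, 6]].
Step i=4: Q has 4 at row 2, column 2; remove 6 from row 2 of P and reverse-bump: 6 enters row 1 and ejects 5. So w(4) = 5. P is now [[2, 6], [4]].
Step i=3: Q has 3 at row 2, column 1; remove 4 from row 2 of P and reverse-bump: 4 enters row 1 and ejects 2. So w(3) = 2. P is now [[4, 6]].
Step i=2: Q has 2 at row 1, column 2; remove that cell from P, ejecting 6. So w(2) = 6. P is now [[4]].
Step i=1: Q has 1 at row 1, column 1; remove that cell from P, ejecting 4. So w(1) = 4. P is now [].

So w = 4 6 2 5 1 3.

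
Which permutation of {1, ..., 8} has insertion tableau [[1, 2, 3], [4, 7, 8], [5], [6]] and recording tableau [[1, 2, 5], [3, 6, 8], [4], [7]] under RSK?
6 7 5 1 8 4 2 3

Reverse the RSK construction: for i from n down to 1, find the cell of Q containing i, remove the entry at that cell from P, and reverse-bump it up through P; the value ejected from row 1 is w(i).

Step i=8: Q has 8 at row 2, column 3; remove 8 from row 2 of P and reverse-bump: 8 enters row 1 and ejects 3. So w(8) = 3. P is now [[1, 2, 8], [4, 7], [5], [6]].
Step i=7: Q has 7 at row 4, column 1; remove 6 from row 4 of P and reverse-bump: 6 enters row 3 and ejects 5; 5 enters row 2 and ejects 4; 4 enters row 1 and ejects 2. So w(7) = 2. P is now [[1, 4, 8], [5, 7], [6]].
Step i=6: Q has 6 at row 2, column 2; remove 7 from row 2 of P and reverse-bump: 7 enters row 1 and ejects 4. So w(6) = 4. P is now [[1, 7, 8], [5], [6]].
Step i=5: Q has 5 at row 1, column 3; remove that cell from P, ejecting 8. So w(5) = 8. P is now [[1, 7], [5], [6]].
Step i=4: Q has 4 at row 3, column 1; remove 6 from row 3 of P and reverse-bump: 6 enters row 2 and ejects 5; 5 enters row 1 and ejects 1. So w(4) = 1. P is now [[5, 7], [6]].
Step i=3: Q has 3 at row 2, column 1; remove 6 from row 2 of P and reverse-bump: 6 enters row 1 and ejects 5. So w(3) = 5. P is now [[6, 7]].
Step i=2: Q has 2 at row 1, column 2; remove that cell from P, ejecting 7. So w(2) = 7. P is now [[6]].
Step i=1: Q has 1 at row 1, column 1; remove that cell from P, ejecting 6. So w(1) = 6. P is now [].

So w = 6 7 5 1 8 4 2 3.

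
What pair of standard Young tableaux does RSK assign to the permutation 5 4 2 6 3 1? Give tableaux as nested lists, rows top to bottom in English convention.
Insert each entry of the permutation into P by Schensted row insertion, recording in Q the position of each new cell.

Insert 5: appended to row 1. P = [[5]].
Insert 4: 4 bumps 5 from row 1; 5 starts row 2. P = [[4], [5]].
Insert 2: 2 bumps 4 from row 1; 4 bumps 5 from row 2; 5 starts row 3. P = [[2], [4], [5]].
Insert 6: appended to row 1. P = [[2, 6], [4], [5]].
Insert 3: 3 bumps 6 from row 1; 6 appends to row 2. P = [[2, 3], [4, 6], [5]].
Insert 1: 1 bumps 2 from row 1; 2 bumps 4 from row 2; 4 bumps 5 from row 3; 5 starts row 4. P = [[1, 3], [2, 6], [4], [5]].

So P = [[1, 3], [2, 6], [4], [5]], Q = [[1, 4], [2, 5], [3], [6]].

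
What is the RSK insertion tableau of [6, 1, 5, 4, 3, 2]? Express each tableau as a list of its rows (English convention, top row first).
Insert 6: appended to row 1. P = [[6]].
Insert 1: 1 bumps 6 from row 1; 6 starts row 2. P = [[1], [6]].
Insert 5: appended to row 1. P = [[1, 5], [6]].
Insert 4: 4 bumps 5 from row 1; 5 bumps 6 from row 2; 6 starts row 3. P = [[1, 4], [5], [6]].
Insert 3: 3 bumps 4 from row 1; 4 bumps 5 from row 2; 5 bumps 6 from row 3; 6 starts row 4. P = [[1, 3], [4], [5], [6]].
Insert 2: 2 bumps 3 from row 1; 3 bumps 4 from row 2; 4 bumps 5 from row 3; 5 bumps 6 from row 4; 6 starts row 5. P = [[1, 2], [3], [4], [5], [6]].

So P = [[1, 2], [3], [4], [5], [6]].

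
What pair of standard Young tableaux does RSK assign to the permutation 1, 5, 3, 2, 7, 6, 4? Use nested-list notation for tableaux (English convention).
P = [[1, 2, 4], [3, 6], [5, 7]], Q = [[1, 2, 5], [3, 6], [4, 7]]

Insert each entry of the permutation into P by Schensted row insertion, recording in Q the position of each new cell.

Insert 1: appended to row 1. P = [[1]].
Insert 5: appended to row 1. P = [[1, 5]].
Insert 3: 3 bumps 5 from row 1; 5 starts row 2. P = [[1, 3], [5]].
Insert 2: 2 bumps 3 from row 1; 3 bumps 5 from row 2; 5 starts row 3. P = [[1, 2], [3], [5]].
Insert 7: appended to row 1. P = [[1, 2, 7], [3], [5]].
Insert 6: 6 bumps 7 from row 1; 7 appends to row 2. P = [[1, 2, 6], [3, 7], [5]].
Insert 4: 4 bumps 6 from row 1; 6 bumps 7 from row 2; 7 appends to row 3. P = [[1, 2, 4], [3, 6], [5, 7]].

So P = [[1, 2, 4], [3, 6], [5, 7]], Q = [[1, 2, 5], [3, 6], [4, 7]].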